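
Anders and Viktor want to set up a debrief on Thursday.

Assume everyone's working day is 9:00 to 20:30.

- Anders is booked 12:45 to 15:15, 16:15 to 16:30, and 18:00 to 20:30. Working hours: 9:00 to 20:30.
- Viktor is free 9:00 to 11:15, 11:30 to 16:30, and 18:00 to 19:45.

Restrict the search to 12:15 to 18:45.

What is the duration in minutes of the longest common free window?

60 minutes

Anders free within 09:00–20:30: 09:00–12:45, 15:15–16:15, 16:30–18:00.
Anders ∩ Viktor: 09:00–11:15, 11:30–12:45, 15:15–16:15.
Restricted to 12:15–18:45: 12:15–12:45, 15:15–16:15.
Common window lengths: 30, 60 min; longest is 60.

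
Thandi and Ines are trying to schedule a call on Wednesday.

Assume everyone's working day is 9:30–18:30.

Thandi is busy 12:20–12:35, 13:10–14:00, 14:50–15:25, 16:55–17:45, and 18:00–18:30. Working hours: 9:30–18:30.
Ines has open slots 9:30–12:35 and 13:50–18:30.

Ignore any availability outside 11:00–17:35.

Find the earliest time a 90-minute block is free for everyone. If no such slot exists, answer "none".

15:25

Thandi free within 09:30–18:30: 09:30–12:20, 12:35–13:10, 14:00–14:50, 15:25–16:55, 17:45–18:00.
Thandi ∩ Ines: 09:30–12:20, 14:00–14:50, 15:25–16:55, 17:45–18:00.
Restricted to 11:00–17:35: 11:00–12:20, 14:00–14:50, 15:25–16:55.
Windows ≥ 90 min: 15:25–16:55.
Earliest such window starts at 15:25.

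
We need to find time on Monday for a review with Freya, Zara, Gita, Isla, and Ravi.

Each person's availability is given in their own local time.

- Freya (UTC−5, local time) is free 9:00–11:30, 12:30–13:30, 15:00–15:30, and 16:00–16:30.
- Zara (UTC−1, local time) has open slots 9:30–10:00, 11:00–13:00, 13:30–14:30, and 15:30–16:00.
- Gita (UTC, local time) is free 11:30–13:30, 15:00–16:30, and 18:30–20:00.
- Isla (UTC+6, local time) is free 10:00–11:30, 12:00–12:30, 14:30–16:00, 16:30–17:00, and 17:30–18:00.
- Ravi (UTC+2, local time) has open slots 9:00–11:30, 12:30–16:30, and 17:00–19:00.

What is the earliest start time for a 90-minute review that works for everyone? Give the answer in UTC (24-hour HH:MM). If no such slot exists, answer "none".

none

Freya → UTC: 14:00–16:30, 17:30–18:30, 20:00–20:30, 21:00–21:30.
Zara → UTC: 10:30–11:00, 12:00–14:00, 14:30–15:30, 16:30–17:00.
Gita → UTC: 11:30–13:30, 15:00–16:30, 18:30–20:00.
Isla → UTC: 04:00–05:30, 06:00–06:30, 08:30–10:00, 10:30–11:00, 11:30–12:00.
Ravi → UTC: 07:00–09:30, 10:30–14:30, 15:00–17:00.
Freya ∩ Zara: 14:30–15:30.
Freya ∩ Zara ∩ Gita: 15:00–15:30.
Freya ∩ Zara ∩ Gita ∩ Isla: (none).
Freya ∩ Zara ∩ Gita ∩ Isla ∩ Ravi: (none).
Windows ≥ 90 min: (none).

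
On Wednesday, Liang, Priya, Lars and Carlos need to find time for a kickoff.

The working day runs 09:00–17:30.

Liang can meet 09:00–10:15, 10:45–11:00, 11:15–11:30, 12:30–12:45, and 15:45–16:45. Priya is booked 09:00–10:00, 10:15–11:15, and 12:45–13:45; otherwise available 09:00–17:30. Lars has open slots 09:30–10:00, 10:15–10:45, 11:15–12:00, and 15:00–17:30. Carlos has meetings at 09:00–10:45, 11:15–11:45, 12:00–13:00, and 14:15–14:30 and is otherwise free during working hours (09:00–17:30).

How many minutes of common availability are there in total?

Priya free within 09:00–17:30: 10:00–10:15, 11:15–12:45, 13:45–17:30.
Carlos free within 09:00–17:30: 10:45–11:15, 11:45–12:00, 13:00–14:15, 14:30–17:30.
Liang ∩ Priya: 10:00–10:15, 11:15–11:30, 12:30–12:45, 15:45–16:45.
Liang ∩ Priya ∩ Lars: 11:15–11:30, 15:45–16:45.
Liang ∩ Priya ∩ Lars ∩ Carlos: 15:45–16:45.
Total common minutes: 60.

60 minutes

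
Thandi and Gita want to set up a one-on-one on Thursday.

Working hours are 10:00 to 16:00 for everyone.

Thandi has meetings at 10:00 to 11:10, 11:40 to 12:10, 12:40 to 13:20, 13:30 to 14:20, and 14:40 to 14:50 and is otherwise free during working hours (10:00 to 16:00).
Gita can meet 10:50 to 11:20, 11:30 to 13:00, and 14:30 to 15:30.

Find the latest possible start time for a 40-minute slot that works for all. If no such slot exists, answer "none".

Thandi free within 10:00–16:00: 11:10–11:40, 12:10–12:40, 13:20–13:30, 14:20–14:40, 14:50–16:00.
Thandi ∩ Gita: 11:10–11:20, 11:30–11:40, 12:10–12:40, 14:30–14:40, 14:50–15:30.
Windows ≥ 40 min: 14:50–15:30.
Latest start in the last window 14:50–15:30 is 15:30 − 40 min = 14:50.

14:50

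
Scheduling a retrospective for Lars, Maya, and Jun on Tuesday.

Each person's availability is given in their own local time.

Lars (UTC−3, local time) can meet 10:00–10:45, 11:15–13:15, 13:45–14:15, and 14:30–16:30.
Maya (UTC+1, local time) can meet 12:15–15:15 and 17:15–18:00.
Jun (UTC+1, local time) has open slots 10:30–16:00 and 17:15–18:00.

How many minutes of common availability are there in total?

60 minutes

Lars → UTC: 13:00–13:45, 14:15–16:15, 16:45–17:15, 17:30–19:30.
Maya → UTC: 11:15–14:15, 16:15–17:00.
Jun → UTC: 09:30–15:00, 16:15–17:00.
Lars ∩ Maya: 13:00–13:45, 16:45–17:00.
Lars ∩ Maya ∩ Jun: 13:00–13:45, 16:45–17:00.
Total common minutes: 45 + 15 = 60.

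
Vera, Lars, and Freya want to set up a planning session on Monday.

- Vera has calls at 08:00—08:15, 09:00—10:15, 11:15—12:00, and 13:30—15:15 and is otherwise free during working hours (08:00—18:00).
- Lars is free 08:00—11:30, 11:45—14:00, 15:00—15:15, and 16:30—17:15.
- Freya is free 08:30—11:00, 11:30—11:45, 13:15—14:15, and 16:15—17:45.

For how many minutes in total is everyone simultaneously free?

Vera free within 08:00–18:00: 08:15–09:00, 10:15–11:15, 12:00–13:30, 15:15–18:00.
Vera ∩ Lars: 08:15–09:00, 10:15–11:15, 12:00–13:30, 16:30–17:15.
Vera ∩ Lars ∩ Freya: 08:30–09:00, 10:15–11:00, 13:15–13:30, 16:30–17:15.
Total common minutes: 30 + 45 + 15 + 45 = 135.

135 minutes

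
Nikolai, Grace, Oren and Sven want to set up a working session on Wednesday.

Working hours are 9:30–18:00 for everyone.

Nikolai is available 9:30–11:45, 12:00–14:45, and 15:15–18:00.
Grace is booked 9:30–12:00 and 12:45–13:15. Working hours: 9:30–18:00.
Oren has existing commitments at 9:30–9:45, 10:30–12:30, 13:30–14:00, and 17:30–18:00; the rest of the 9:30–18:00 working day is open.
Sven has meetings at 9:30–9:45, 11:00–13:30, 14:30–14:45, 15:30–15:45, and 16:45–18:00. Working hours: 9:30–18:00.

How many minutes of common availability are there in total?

105 minutes

Grace free within 09:30–18:00: 12:00–12:45, 13:15–18:00.
Oren free within 09:30–18:00: 09:45–10:30, 12:30–13:30, 14:00–17:30.
Sven free within 09:30–18:00: 09:45–11:00, 13:30–14:30, 14:45–15:30, 15:45–16:45.
Nikolai ∩ Grace: 12:00–12:45, 13:15–14:45, 15:15–18:00.
Nikolai ∩ Grace ∩ Oren: 12:30–12:45, 13:15–13:30, 14:00–14:45, 15:15–17:30.
Nikolai ∩ Grace ∩ Oren ∩ Sven: 14:00–14:30, 15:15–15:30, 15:45–16:45.
Total common minutes: 30 + 15 + 60 = 105.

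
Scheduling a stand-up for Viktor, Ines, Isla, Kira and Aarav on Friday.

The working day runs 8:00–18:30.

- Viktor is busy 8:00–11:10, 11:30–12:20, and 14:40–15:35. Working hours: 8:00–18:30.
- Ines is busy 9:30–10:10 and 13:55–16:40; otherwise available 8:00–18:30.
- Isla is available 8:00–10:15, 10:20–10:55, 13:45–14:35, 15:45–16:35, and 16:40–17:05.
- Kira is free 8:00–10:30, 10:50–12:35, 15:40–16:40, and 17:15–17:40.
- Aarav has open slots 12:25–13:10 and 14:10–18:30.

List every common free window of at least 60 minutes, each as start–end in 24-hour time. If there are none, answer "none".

none

Viktor free within 08:00–18:30: 11:10–11:30, 12:20–14:40, 15:35–18:30.
Ines free within 08:00–18:30: 08:00–09:30, 10:10–13:55, 16:40–18:30.
Viktor ∩ Ines: 11:10–11:30, 12:20–13:55, 16:40–18:30.
Viktor ∩ Ines ∩ Isla: 13:45–13:55, 16:40–17:05.
Viktor ∩ Ines ∩ Isla ∩ Kira: (none).
Viktor ∩ Ines ∩ Isla ∩ Kira ∩ Aarav: (none).
Windows ≥ 60 min: (none).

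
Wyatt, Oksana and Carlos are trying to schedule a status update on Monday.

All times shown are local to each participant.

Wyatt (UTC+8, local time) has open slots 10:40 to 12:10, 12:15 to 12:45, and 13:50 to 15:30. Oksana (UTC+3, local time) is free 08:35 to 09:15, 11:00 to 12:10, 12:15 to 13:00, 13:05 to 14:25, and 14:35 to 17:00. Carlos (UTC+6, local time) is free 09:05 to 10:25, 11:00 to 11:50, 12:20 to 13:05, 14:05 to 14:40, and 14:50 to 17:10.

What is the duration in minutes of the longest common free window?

0 minutes

Wyatt → UTC: 02:40–04:10, 04:15–04:45, 05:50–07:30.
Oksana → UTC: 05:35–06:15, 08:00–09:10, 09:15–10:00, 10:05–11:25, 11:35–14:00.
Carlos → UTC: 03:05–04:25, 05:00–05:50, 06:20–07:05, 08:05–08:40, 08:50–11:10.
Wyatt ∩ Oksana: 05:50–06:15.
Wyatt ∩ Oksana ∩ Carlos: (none).
No common window.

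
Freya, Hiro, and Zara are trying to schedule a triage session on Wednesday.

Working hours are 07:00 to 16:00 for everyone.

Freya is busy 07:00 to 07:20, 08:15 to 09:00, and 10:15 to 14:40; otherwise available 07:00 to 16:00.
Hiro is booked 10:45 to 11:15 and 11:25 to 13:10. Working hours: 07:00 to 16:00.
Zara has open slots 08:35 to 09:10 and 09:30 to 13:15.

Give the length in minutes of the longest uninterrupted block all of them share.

45 minutes

Freya free within 07:00–16:00: 07:20–08:15, 09:00–10:15, 14:40–16:00.
Hiro free within 07:00–16:00: 07:00–10:45, 11:15–11:25, 13:10–16:00.
Freya ∩ Hiro: 07:20–08:15, 09:00–10:15, 14:40–16:00.
Freya ∩ Hiro ∩ Zara: 09:00–09:10, 09:30–10:15.
Common window lengths: 10, 45 min; longest is 45.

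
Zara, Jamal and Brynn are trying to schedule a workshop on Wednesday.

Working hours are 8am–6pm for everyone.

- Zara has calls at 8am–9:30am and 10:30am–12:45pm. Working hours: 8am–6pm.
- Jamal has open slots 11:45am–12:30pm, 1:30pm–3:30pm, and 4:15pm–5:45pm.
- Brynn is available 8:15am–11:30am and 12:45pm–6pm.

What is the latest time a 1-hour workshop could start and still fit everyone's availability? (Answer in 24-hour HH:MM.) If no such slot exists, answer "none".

16:45

Zara free within 08:00–18:00: 09:30–10:30, 12:45–18:00.
Zara ∩ Jamal: 13:30–15:30, 16:15–17:45.
Zara ∩ Jamal ∩ Brynn: 13:30–15:30, 16:15–17:45.
Windows ≥ 60 min: 13:30–15:30, 16:15–17:45.
Latest start in the last window 16:15–17:45 is 17:45 − 60 min = 16:45.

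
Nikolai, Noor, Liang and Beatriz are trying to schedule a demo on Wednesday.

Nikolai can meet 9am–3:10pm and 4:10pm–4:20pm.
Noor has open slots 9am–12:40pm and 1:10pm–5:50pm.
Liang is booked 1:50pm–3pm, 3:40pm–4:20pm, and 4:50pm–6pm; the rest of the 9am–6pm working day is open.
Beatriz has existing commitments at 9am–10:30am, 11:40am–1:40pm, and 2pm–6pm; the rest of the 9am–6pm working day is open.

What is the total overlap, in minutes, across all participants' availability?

Liang free within 09:00–18:00: 09:00–13:50, 15:00–15:40, 16:20–16:50.
Beatriz free within 09:00–18:00: 10:30–11:40, 13:40–14:00.
Nikolai ∩ Noor: 09:00–12:40, 13:10–15:10, 16:10–16:20.
Nikolai ∩ Noor ∩ Liang: 09:00–12:40, 13:10–13:50, 15:00–15:10.
Nikolai ∩ Noor ∩ Liang ∩ Beatriz: 10:30–11:40, 13:40–13:50.
Total common minutes: 70 + 10 = 80.

80 minutes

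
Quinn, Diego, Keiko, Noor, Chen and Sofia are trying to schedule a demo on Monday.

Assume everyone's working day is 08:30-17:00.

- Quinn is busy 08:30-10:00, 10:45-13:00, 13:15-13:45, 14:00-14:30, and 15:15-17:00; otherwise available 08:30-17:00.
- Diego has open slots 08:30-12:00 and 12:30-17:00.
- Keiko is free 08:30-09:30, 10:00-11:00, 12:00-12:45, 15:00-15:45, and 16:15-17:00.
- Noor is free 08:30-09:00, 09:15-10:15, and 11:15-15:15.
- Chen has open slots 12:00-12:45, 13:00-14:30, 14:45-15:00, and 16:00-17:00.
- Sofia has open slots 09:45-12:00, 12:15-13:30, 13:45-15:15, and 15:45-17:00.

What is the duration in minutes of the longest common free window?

0 minutes

Quinn free within 08:30–17:00: 10:00–10:45, 13:00–13:15, 13:45–14:00, 14:30–15:15.
Quinn ∩ Diego: 10:00–10:45, 13:00–13:15, 13:45–14:00, 14:30–15:15.
Quinn ∩ Diego ∩ Keiko: 10:00–10:45, 15:00–15:15.
Quinn ∩ Diego ∩ Keiko ∩ Noor: 10:00–10:15, 15:00–15:15.
Quinn ∩ Diego ∩ Keiko ∩ Noor ∩ Chen: (none).
Quinn ∩ Diego ∩ Keiko ∩ Noor ∩ Chen ∩ Sofia: (none).
No common window.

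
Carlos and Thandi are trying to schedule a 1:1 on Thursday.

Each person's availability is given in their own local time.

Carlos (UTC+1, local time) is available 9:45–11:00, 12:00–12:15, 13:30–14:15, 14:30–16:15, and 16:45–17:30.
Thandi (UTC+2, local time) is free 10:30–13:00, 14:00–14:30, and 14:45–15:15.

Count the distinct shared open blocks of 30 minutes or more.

2

Carlos → UTC: 08:45–10:00, 11:00–11:15, 12:30–13:15, 13:30–15:15, 15:45–16:30.
Thandi → UTC: 08:30–11:00, 12:00–12:30, 12:45–13:15.
Carlos ∩ Thandi: 08:45–10:00, 12:45–13:15.
Windows ≥ 30 min: 08:45–10:00, 12:45–13:15.
That's 2 windows.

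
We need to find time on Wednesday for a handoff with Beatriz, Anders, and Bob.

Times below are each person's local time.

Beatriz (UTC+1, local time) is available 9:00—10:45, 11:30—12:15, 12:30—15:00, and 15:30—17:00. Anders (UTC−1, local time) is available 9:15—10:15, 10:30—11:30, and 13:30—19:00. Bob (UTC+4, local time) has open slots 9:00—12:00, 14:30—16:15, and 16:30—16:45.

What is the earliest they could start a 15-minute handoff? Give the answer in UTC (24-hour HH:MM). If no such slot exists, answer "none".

Beatriz → UTC: 08:00–09:45, 10:30–11:15, 11:30–14:00, 14:30–16:00.
Anders → UTC: 10:15–11:15, 11:30–12:30, 14:30–20:00.
Bob → UTC: 05:00–08:00, 10:30–12:15, 12:30–12:45.
Beatriz ∩ Anders: 10:30–11:15, 11:30–12:30, 14:30–16:00.
Beatriz ∩ Anders ∩ Bob: 10:30–11:15, 11:30–12:15.
Windows ≥ 15 min: 10:30–11:15, 11:30–12:15.
Earliest such window starts at 10:30.

10:30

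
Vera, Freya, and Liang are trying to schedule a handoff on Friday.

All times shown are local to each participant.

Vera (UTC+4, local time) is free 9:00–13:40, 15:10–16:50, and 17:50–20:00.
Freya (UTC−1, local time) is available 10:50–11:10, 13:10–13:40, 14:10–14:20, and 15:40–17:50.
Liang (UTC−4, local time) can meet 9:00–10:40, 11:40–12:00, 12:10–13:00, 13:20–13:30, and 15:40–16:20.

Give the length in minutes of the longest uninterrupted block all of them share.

Vera → UTC: 05:00–09:40, 11:10–12:50, 13:50–16:00.
Freya → UTC: 11:50–12:10, 14:10–14:40, 15:10–15:20, 16:40–18:50.
Liang → UTC: 13:00–14:40, 15:40–16:00, 16:10–17:00, 17:20–17:30, 19:40–20:20.
Vera ∩ Freya: 11:50–12:10, 14:10–14:40, 15:10–15:20.
Vera ∩ Freya ∩ Liang: 14:10–14:40.
Single common window of 30 minutes.

30 minutes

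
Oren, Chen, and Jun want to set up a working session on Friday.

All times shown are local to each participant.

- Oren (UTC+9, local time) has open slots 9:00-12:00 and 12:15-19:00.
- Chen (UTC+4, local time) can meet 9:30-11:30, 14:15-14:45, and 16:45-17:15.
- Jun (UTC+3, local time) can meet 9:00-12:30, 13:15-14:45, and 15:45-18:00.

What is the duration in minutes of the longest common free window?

Oren → UTC: 00:00–03:00, 03:15–10:00.
Chen → UTC: 05:30–07:30, 10:15–10:45, 12:45–13:15.
Jun → UTC: 06:00–09:30, 10:15–11:45, 12:45–15:00.
Oren ∩ Chen: 05:30–07:30.
Oren ∩ Chen ∩ Jun: 06:00–07:30.
Single common window of 90 minutes.

90 minutes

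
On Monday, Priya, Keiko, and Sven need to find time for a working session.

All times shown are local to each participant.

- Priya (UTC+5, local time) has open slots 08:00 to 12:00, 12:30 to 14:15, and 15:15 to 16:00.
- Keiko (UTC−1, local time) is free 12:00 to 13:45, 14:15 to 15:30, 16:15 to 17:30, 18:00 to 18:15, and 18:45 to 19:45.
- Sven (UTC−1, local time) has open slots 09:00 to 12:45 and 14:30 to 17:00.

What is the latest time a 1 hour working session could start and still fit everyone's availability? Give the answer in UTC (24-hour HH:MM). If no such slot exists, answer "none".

Priya → UTC: 03:00–07:00, 07:30–09:15, 10:15–11:00.
Keiko → UTC: 13:00–14:45, 15:15–16:30, 17:15–18:30, 19:00–19:15, 19:45–20:45.
Sven → UTC: 10:00–13:45, 15:30–18:00.
Priya ∩ Keiko: (none).
Priya ∩ Keiko ∩ Sven: (none).
Windows ≥ 60 min: (none).

none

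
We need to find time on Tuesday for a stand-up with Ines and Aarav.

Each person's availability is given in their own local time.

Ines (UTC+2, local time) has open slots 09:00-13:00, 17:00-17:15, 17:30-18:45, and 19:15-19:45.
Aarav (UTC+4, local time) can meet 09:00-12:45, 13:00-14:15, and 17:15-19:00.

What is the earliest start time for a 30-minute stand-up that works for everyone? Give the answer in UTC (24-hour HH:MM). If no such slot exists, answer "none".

Ines → UTC: 07:00–11:00, 15:00–15:15, 15:30–16:45, 17:15–17:45.
Aarav → UTC: 05:00–08:45, 09:00–10:15, 13:15–15:00.
Ines ∩ Aarav: 07:00–08:45, 09:00–10:15.
Windows ≥ 30 min: 07:00–08:45, 09:00–10:15.
Earliest such window starts at 07:00.

07:00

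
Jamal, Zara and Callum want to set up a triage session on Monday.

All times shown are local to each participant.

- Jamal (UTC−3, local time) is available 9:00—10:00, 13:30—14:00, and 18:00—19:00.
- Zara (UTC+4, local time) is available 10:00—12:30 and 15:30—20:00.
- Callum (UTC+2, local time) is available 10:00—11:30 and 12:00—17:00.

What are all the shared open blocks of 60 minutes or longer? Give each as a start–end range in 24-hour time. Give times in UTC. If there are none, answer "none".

Jamal → UTC: 12:00–13:00, 16:30–17:00, 21:00–22:00.
Zara → UTC: 06:00–08:30, 11:30–16:00.
Callum → UTC: 08:00–09:30, 10:00–15:00.
Jamal ∩ Zara: 12:00–13:00.
Jamal ∩ Zara ∩ Callum: 12:00–13:00.
Windows ≥ 60 min: 12:00–13:00.

12:00–13:00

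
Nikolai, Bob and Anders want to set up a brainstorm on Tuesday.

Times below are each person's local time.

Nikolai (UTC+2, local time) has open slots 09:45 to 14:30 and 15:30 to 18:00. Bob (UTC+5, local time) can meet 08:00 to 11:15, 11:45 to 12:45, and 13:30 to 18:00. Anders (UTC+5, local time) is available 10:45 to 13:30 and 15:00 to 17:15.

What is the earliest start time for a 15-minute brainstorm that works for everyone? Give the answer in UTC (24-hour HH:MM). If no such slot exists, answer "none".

10:00

Nikolai → UTC: 07:45–12:30, 13:30–16:00.
Bob → UTC: 03:00–06:15, 06:45–07:45, 08:30–13:00.
Anders → UTC: 05:45–08:30, 10:00–12:15.
Nikolai ∩ Bob: 08:30–12:30.
Nikolai ∩ Bob ∩ Anders: 10:00–12:15.
Windows ≥ 15 min: 10:00–12:15.
Earliest such window starts at 10:00.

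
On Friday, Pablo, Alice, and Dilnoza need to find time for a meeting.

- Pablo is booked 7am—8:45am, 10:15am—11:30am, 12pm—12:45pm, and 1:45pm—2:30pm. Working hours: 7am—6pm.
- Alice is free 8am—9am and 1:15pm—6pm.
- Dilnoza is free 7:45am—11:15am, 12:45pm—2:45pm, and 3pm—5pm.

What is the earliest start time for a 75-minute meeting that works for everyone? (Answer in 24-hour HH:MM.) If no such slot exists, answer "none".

Pablo free within 07:00–18:00: 08:45–10:15, 11:30–12:00, 12:45–13:45, 14:30–18:00.
Pablo ∩ Alice: 08:45–09:00, 13:15–13:45, 14:30–18:00.
Pablo ∩ Alice ∩ Dilnoza: 08:45–09:00, 13:15–13:45, 14:30–14:45, 15:00–17:00.
Windows ≥ 75 min: 15:00–17:00.
Earliest such window starts at 15:00.

15:00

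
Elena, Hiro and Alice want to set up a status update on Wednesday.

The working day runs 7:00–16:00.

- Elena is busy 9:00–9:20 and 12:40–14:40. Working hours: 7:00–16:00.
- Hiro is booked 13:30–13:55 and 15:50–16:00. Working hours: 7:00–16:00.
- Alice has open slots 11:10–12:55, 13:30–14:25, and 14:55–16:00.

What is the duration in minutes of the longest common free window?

90 minutes

Elena free within 07:00–16:00: 07:00–09:00, 09:20–12:40, 14:40–16:00.
Hiro free within 07:00–16:00: 07:00–13:30, 13:55–15:50.
Elena ∩ Hiro: 07:00–09:00, 09:20–12:40, 14:40–15:50.
Elena ∩ Hiro ∩ Alice: 11:10–12:40, 14:55–15:50.
Common window lengths: 90, 55 min; longest is 90.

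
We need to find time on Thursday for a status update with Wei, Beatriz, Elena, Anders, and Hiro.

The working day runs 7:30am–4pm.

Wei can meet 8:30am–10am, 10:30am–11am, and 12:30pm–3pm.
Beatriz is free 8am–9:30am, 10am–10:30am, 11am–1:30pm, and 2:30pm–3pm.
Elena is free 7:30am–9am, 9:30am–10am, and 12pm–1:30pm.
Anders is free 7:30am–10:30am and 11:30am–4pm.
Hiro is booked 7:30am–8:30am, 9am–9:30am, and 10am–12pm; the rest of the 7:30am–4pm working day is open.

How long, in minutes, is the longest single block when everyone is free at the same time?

60 minutes

Hiro free within 07:30–16:00: 08:30–09:00, 09:30–10:00, 12:00–16:00.
Wei ∩ Beatriz: 08:30–09:30, 12:30–13:30, 14:30–15:00.
Wei ∩ Beatriz ∩ Elena: 08:30–09:00, 12:30–13:30.
Wei ∩ Beatriz ∩ Elena ∩ Anders: 08:30–09:00, 12:30–13:30.
Wei ∩ Beatriz ∩ Elena ∩ Anders ∩ Hiro: 08:30–09:00, 12:30–13:30.
Common window lengths: 30, 60 min; longest is 60.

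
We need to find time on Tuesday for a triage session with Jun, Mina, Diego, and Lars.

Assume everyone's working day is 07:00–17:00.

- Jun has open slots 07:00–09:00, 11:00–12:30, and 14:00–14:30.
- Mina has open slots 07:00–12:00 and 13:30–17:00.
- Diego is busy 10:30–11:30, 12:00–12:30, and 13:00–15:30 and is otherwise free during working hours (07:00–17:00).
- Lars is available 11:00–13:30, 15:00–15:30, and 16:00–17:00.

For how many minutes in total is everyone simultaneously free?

30 minutes

Diego free within 07:00–17:00: 07:00–10:30, 11:30–12:00, 12:30–13:00, 15:30–17:00.
Jun ∩ Mina: 07:00–09:00, 11:00–12:00, 14:00–14:30.
Jun ∩ Mina ∩ Diego: 07:00–09:00, 11:30–12:00.
Jun ∩ Mina ∩ Diego ∩ Lars: 11:30–12:00.
Total common minutes: 30.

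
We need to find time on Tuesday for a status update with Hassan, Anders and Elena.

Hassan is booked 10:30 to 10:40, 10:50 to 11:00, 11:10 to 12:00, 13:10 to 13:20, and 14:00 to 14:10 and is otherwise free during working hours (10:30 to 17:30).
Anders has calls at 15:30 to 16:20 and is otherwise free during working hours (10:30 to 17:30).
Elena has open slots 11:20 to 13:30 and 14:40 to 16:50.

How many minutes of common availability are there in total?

Hassan free within 10:30–17:30: 10:40–10:50, 11:00–11:10, 12:00–13:10, 13:20–14:00, 14:10–17:30.
Anders free within 10:30–17:30: 10:30–15:30, 16:20–17:30.
Hassan ∩ Anders: 10:40–10:50, 11:00–11:10, 12:00–13:10, 13:20–14:00, 14:10–15:30, 16:20–17:30.
Hassan ∩ Anders ∩ Elena: 12:00–13:10, 13:20–13:30, 14:40–15:30, 16:20–16:50.
Total common minutes: 70 + 10 + 50 + 30 = 160.

160 minutes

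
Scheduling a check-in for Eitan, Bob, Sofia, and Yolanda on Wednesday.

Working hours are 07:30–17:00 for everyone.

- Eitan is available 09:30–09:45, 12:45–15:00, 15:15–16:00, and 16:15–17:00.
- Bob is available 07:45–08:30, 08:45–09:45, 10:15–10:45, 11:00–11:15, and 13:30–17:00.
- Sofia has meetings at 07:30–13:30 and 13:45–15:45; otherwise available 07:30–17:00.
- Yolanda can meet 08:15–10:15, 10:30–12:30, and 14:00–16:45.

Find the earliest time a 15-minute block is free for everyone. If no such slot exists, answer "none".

Sofia free within 07:30–17:00: 13:30–13:45, 15:45–17:00.
Eitan ∩ Bob: 09:30–09:45, 13:30–15:00, 15:15–16:00, 16:15–17:00.
Eitan ∩ Bob ∩ Sofia: 13:30–13:45, 15:45–16:00, 16:15–17:00.
Eitan ∩ Bob ∩ Sofia ∩ Yolanda: 15:45–16:00, 16:15–16:45.
Windows ≥ 15 min: 15:45–16:00, 16:15–16:45.
Earliest such window starts at 15:45.

15:45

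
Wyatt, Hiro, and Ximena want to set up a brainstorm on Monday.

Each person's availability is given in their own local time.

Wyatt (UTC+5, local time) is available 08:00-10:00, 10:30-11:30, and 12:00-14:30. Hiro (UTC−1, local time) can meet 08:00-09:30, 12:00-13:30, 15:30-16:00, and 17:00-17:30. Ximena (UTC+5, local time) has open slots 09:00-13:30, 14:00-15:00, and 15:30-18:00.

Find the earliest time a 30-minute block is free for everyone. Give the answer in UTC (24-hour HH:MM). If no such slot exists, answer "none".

09:00

Wyatt → UTC: 03:00–05:00, 05:30–06:30, 07:00–09:30.
Hiro → UTC: 09:00–10:30, 13:00–14:30, 16:30–17:00, 18:00–18:30.
Ximena → UTC: 04:00–08:30, 09:00–10:00, 10:30–13:00.
Wyatt ∩ Hiro: 09:00–09:30.
Wyatt ∩ Hiro ∩ Ximena: 09:00–09:30.
Windows ≥ 30 min: 09:00–09:30.
Earliest such window starts at 09:00.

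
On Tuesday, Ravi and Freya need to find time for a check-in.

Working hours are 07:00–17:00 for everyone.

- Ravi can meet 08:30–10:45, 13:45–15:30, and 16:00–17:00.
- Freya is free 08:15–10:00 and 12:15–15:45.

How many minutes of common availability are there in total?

Ravi ∩ Freya: 08:30–10:00, 13:45–15:30.
Total common minutes: 90 + 105 = 195.

195 minutes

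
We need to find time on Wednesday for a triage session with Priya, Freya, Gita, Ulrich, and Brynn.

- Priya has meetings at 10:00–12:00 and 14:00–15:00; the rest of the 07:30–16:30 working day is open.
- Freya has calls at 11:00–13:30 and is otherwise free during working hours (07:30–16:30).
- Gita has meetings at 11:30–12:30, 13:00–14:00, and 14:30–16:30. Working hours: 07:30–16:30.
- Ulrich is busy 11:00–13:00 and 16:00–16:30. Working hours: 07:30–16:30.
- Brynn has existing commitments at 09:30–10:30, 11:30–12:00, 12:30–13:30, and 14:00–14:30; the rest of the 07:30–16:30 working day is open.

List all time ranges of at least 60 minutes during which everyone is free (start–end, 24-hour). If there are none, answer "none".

07:30–09:30

Priya free within 07:30–16:30: 07:30–10:00, 12:00–14:00, 15:00–16:30.
Freya free within 07:30–16:30: 07:30–11:00, 13:30–16:30.
Gita free within 07:30–16:30: 07:30–11:30, 12:30–13:00, 14:00–14:30.
Ulrich free within 07:30–16:30: 07:30–11:00, 13:00–16:00.
Brynn free within 07:30–16:30: 07:30–09:30, 10:30–11:30, 12:00–12:30, 13:30–14:00, 14:30–16:30.
Priya ∩ Freya: 07:30–10:00, 13:30–14:00, 15:00–16:30.
Priya ∩ Freya ∩ Gita: 07:30–10:00.
Priya ∩ Freya ∩ Gita ∩ Ulrich: 07:30–10:00.
Priya ∩ Freya ∩ Gita ∩ Ulrich ∩ Brynn: 07:30–09:30.
Windows ≥ 60 min: 07:30–09:30.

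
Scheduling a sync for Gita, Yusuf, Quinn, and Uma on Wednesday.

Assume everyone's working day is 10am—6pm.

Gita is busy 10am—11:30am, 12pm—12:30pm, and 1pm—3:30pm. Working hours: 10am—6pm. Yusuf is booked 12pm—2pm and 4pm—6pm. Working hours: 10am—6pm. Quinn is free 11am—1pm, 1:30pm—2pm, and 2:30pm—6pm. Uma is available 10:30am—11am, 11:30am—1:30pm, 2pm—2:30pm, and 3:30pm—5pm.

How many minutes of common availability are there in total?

60 minutes

Gita free within 10:00–18:00: 11:30–12:00, 12:30–13:00, 15:30–18:00.
Yusuf free within 10:00–18:00: 10:00–12:00, 14:00–16:00.
Gita ∩ Yusuf: 11:30–12:00, 15:30–16:00.
Gita ∩ Yusuf ∩ Quinn: 11:30–12:00, 15:30–16:00.
Gita ∩ Yusuf ∩ Quinn ∩ Uma: 11:30–12:00, 15:30–16:00.
Total common minutes: 30 + 30 = 60.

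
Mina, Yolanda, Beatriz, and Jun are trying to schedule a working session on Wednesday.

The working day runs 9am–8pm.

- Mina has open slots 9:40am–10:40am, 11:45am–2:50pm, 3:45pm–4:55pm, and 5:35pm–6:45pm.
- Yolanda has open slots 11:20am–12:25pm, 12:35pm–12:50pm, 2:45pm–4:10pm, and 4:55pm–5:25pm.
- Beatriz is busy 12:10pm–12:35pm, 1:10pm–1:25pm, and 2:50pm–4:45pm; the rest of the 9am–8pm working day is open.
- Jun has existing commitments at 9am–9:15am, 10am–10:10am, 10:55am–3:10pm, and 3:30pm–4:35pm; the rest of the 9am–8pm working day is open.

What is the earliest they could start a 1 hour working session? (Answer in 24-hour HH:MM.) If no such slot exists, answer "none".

none

Beatriz free within 09:00–20:00: 09:00–12:10, 12:35–13:10, 13:25–14:50, 16:45–20:00.
Jun free within 09:00–20:00: 09:15–10:00, 10:10–10:55, 15:10–15:30, 16:35–20:00.
Mina ∩ Yolanda: 11:45–12:25, 12:35–12:50, 14:45–14:50, 15:45–16:10.
Mina ∩ Yolanda ∩ Beatriz: 11:45–12:10, 12:35–12:50, 14:45–14:50.
Mina ∩ Yolanda ∩ Beatriz ∩ Jun: (none).
Windows ≥ 60 min: (none).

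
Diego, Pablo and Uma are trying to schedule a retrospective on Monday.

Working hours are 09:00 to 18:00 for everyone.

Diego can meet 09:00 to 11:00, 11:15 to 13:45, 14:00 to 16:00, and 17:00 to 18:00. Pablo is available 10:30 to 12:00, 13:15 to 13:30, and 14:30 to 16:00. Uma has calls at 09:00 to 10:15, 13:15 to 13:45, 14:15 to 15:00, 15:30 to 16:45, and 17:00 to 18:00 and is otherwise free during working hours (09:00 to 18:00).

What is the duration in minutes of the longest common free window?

Uma free within 09:00–18:00: 10:15–13:15, 13:45–14:15, 15:00–15:30, 16:45–17:00.
Diego ∩ Pablo: 10:30–11:00, 11:15–12:00, 13:15–13:30, 14:30–16:00.
Diego ∩ Pablo ∩ Uma: 10:30–11:00, 11:15–12:00, 15:00–15:30.
Common window lengths: 30, 45, 30 min; longest is 45.

45 minutes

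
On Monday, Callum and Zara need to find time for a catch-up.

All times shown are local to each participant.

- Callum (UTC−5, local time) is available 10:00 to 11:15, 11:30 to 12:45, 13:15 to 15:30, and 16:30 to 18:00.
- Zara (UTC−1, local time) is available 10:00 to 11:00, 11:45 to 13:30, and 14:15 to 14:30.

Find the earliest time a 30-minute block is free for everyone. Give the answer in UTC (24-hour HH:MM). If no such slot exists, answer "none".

Callum → UTC: 15:00–16:15, 16:30–17:45, 18:15–20:30, 21:30–23:00.
Zara → UTC: 11:00–12:00, 12:45–14:30, 15:15–15:30.
Callum ∩ Zara: 15:15–15:30.
Windows ≥ 30 min: (none).

none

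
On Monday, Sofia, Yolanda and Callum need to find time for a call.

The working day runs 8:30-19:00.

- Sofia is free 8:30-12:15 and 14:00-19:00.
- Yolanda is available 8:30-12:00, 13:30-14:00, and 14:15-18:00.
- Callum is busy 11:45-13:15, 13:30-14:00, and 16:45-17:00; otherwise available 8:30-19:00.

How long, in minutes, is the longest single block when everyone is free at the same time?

195 minutes

Callum free within 08:30–19:00: 08:30–11:45, 13:15–13:30, 14:00–16:45, 17:00–19:00.
Sofia ∩ Yolanda: 08:30–12:00, 14:15–18:00.
Sofia ∩ Yolanda ∩ Callum: 08:30–11:45, 14:15–16:45, 17:00–18:00.
Common window lengths: 195, 150, 60 min; longest is 195.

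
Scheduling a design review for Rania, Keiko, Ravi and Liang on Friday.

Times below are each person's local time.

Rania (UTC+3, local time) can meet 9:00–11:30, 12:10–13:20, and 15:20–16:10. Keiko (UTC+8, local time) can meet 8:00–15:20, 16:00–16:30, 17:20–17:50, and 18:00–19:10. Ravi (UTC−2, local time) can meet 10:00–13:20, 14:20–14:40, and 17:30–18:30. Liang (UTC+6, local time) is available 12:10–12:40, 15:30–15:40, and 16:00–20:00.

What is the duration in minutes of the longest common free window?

Rania → UTC: 06:00–08:30, 09:10–10:20, 12:20–13:10.
Keiko → UTC: 00:00–07:20, 08:00–08:30, 09:20–09:50, 10:00–11:10.
Ravi → UTC: 12:00–15:20, 16:20–16:40, 19:30–20:30.
Liang → UTC: 06:10–06:40, 09:30–09:40, 10:00–14:00.
Rania ∩ Keiko: 06:00–07:20, 08:00–08:30, 09:20–09:50, 10:00–10:20.
Rania ∩ Keiko ∩ Ravi: (none).
Rania ∩ Keiko ∩ Ravi ∩ Liang: (none).
No common window.

0 minutes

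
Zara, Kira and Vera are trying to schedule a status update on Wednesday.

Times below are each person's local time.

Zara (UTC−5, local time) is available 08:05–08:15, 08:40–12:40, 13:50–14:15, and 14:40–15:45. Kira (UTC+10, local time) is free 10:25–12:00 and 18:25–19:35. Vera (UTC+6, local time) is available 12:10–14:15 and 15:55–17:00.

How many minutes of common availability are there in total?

0 minutes

Zara → UTC: 13:05–13:15, 13:40–17:40, 18:50–19:15, 19:40–20:45.
Kira → UTC: 00:25–02:00, 08:25–09:35.
Vera → UTC: 06:10–08:15, 09:55–11:00.
Zara ∩ Kira: (none).
Zara ∩ Kira ∩ Vera: (none).
Total common minutes: 0.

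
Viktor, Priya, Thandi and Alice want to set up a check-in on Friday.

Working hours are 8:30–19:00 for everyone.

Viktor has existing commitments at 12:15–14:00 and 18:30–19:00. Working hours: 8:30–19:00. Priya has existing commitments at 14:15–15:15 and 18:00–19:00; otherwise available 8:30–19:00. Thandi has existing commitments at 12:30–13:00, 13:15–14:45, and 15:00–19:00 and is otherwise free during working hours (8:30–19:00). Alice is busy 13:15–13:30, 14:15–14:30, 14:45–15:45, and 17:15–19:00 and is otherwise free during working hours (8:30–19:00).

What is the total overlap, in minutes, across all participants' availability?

225 minutes

Viktor free within 08:30–19:00: 08:30–12:15, 14:00–18:30.
Priya free within 08:30–19:00: 08:30–14:15, 15:15–18:00.
Thandi free within 08:30–19:00: 08:30–12:30, 13:00–13:15, 14:45–15:00.
Alice free within 08:30–19:00: 08:30–13:15, 13:30–14:15, 14:30–14:45, 15:45–17:15.
Viktor ∩ Priya: 08:30–12:15, 14:00–14:15, 15:15–18:00.
Viktor ∩ Priya ∩ Thandi: 08:30–12:15.
Viktor ∩ Priya ∩ Thandi ∩ Alice: 08:30–12:15.
Total common minutes: 225.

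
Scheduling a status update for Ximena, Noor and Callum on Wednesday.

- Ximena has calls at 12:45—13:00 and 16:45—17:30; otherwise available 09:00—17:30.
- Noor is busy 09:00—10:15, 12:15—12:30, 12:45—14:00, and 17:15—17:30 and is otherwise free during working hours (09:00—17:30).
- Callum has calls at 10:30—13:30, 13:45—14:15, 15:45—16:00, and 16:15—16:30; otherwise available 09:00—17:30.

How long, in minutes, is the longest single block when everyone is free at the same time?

90 minutes

Ximena free within 09:00–17:30: 09:00–12:45, 13:00–16:45.
Noor free within 09:00–17:30: 10:15–12:15, 12:30–12:45, 14:00–17:15.
Callum free within 09:00–17:30: 09:00–10:30, 13:30–13:45, 14:15–15:45, 16:00–16:15, 16:30–17:30.
Ximena ∩ Noor: 10:15–12:15, 12:30–12:45, 14:00–16:45.
Ximena ∩ Noor ∩ Callum: 10:15–10:30, 14:15–15:45, 16:00–16:15, 16:30–16:45.
Common window lengths: 15, 90, 15, 15 min; longest is 90.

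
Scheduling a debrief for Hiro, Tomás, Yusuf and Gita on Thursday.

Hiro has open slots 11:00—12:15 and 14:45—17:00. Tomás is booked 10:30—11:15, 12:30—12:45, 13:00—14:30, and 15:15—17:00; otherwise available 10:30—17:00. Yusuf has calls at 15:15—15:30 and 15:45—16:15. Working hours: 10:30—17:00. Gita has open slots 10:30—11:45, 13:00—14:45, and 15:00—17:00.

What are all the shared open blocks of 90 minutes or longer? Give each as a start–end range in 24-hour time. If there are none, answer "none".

Tomás free within 10:30–17:00: 11:15–12:30, 12:45–13:00, 14:30–15:15.
Yusuf free within 10:30–17:00: 10:30–15:15, 15:30–15:45, 16:15–17:00.
Hiro ∩ Tomás: 11:15–12:15, 14:45–15:15.
Hiro ∩ Tomás ∩ Yusuf: 11:15–12:15, 14:45–15:15.
Hiro ∩ Tomás ∩ Yusuf ∩ Gita: 11:15–11:45, 15:00–15:15.
Windows ≥ 90 min: (none).

none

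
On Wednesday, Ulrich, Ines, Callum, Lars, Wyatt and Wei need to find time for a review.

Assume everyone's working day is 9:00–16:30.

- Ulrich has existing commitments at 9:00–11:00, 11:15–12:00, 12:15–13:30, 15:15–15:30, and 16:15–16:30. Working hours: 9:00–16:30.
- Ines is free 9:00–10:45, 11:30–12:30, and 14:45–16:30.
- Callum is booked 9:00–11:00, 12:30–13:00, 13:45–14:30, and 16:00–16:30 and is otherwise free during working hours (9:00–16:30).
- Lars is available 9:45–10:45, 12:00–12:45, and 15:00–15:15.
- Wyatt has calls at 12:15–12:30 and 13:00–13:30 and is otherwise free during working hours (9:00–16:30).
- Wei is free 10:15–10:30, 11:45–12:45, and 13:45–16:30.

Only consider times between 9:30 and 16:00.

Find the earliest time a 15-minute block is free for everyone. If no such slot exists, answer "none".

12:00

Ulrich free within 09:00–16:30: 11:00–11:15, 12:00–12:15, 13:30–15:15, 15:30–16:15.
Callum free within 09:00–16:30: 11:00–12:30, 13:00–13:45, 14:30–16:00.
Wyatt free within 09:00–16:30: 09:00–12:15, 12:30–13:00, 13:30–16:30.
Ulrich ∩ Ines: 12:00–12:15, 14:45–15:15, 15:30–16:15.
Ulrich ∩ Ines ∩ Callum: 12:00–12:15, 14:45–15:15, 15:30–16:00.
Ulrich ∩ Ines ∩ Callum ∩ Lars: 12:00–12:15, 15:00–15:15.
Ulrich ∩ Ines ∩ Callum ∩ Lars ∩ Wyatt: 12:00–12:15, 15:00–15:15.
Ulrich ∩ Ines ∩ Callum ∩ Lars ∩ Wyatt ∩ Wei: 12:00–12:15, 15:00–15:15.
Restricted to 09:30–16:00: 12:00–12:15, 15:00–15:15.
Windows ≥ 15 min: 12:00–12:15, 15:00–15:15.
Earliest such window starts at 12:00.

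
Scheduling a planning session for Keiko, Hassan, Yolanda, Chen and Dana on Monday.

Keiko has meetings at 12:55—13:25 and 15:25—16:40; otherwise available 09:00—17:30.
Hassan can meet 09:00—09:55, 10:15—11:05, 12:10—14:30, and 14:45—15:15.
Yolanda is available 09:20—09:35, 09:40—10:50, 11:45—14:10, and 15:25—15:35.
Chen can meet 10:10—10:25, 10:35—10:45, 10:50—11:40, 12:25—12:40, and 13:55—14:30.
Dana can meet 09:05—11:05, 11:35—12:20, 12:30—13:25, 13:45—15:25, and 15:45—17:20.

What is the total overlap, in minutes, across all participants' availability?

45 minutes

Keiko free within 09:00–17:30: 09:00–12:55, 13:25–15:25, 16:40–17:30.
Keiko ∩ Hassan: 09:00–09:55, 10:15–11:05, 12:10–12:55, 13:25–14:30, 14:45–15:15.
Keiko ∩ Hassan ∩ Yolanda: 09:20–09:35, 09:40–09:55, 10:15–10:50, 12:10–12:55, 13:25–14:10.
Keiko ∩ Hassan ∩ Yolanda ∩ Chen: 10:15–10:25, 10:35–10:45, 12:25–12:40, 13:55–14:10.
Keiko ∩ Hassan ∩ Yolanda ∩ Chen ∩ Dana: 10:15–10:25, 10:35–10:45, 12:30–12:40, 13:55–14:10.
Total common minutes: 10 + 10 + 10 + 15 = 45.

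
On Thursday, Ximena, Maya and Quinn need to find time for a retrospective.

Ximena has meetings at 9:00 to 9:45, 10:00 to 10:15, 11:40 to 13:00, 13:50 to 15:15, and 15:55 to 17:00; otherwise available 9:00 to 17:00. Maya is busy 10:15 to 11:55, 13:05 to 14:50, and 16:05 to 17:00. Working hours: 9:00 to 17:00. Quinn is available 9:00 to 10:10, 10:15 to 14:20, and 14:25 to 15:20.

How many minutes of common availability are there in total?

Ximena free within 09:00–17:00: 09:45–10:00, 10:15–11:40, 13:00–13:50, 15:15–15:55.
Maya free within 09:00–17:00: 09:00–10:15, 11:55–13:05, 14:50–16:05.
Ximena ∩ Maya: 09:45–10:00, 13:00–13:05, 15:15–15:55.
Ximena ∩ Maya ∩ Quinn: 09:45–10:00, 13:00–13:05, 15:15–15:20.
Total common minutes: 15 + 5 + 5 = 25.

25 minutes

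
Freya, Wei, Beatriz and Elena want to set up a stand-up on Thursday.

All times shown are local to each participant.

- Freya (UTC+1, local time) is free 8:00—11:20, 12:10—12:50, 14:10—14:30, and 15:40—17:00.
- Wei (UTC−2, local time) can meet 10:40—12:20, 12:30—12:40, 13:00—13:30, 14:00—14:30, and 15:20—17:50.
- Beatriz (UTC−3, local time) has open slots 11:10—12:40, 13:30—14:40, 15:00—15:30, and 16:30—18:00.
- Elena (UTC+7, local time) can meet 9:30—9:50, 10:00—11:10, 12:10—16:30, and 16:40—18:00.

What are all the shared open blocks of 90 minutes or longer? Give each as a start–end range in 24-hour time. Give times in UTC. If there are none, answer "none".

Freya → UTC: 07:00–10:20, 11:10–11:50, 13:10–13:30, 14:40–16:00.
Wei → UTC: 12:40–14:20, 14:30–14:40, 15:00–15:30, 16:00–16:30, 17:20–19:50.
Beatriz → UTC: 14:10–15:40, 16:30–17:40, 18:00–18:30, 19:30–21:00.
Elena → UTC: 02:30–02:50, 03:00–04:10, 05:10–09:30, 09:40–11:00.
Freya ∩ Wei: 13:10–13:30, 15:00–15:30.
Freya ∩ Wei ∩ Beatriz: 15:00–15:30.
Freya ∩ Wei ∩ Beatriz ∩ Elena: (none).
Windows ≥ 90 min: (none).

none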